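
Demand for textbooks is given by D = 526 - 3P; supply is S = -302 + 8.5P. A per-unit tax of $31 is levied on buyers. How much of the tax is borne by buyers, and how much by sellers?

Buyers bear 527/23, sellers bear 186/23

Pre-tax equilibrium: P* = 72, Q* = 310.
Tax on buyers shifts demand to D = 526 − 3(P + 31) = 433 - 3P.
433 - 3P = -302 + 8.5P gives seller price Ps = 1470/23; buyers pay Pb = 1470/23 + 31 = 2183/23.
New quantity: Q = 526 − 3(2183/23) = 5549/23.
Buyer burden = 2183/23 − 72 = 527/23; seller burden = 72 − 1470/23 = 186/23.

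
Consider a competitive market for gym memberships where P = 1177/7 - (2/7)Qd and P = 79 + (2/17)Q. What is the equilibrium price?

P* = 105

Set the two price expressions equal: 1177/7 - (2/7)Q = 79 + (2/17)Q.
624/7 = (48/119)Q, so Q* = 221.
P* = 1177/7 − (2/7)(221) = 105.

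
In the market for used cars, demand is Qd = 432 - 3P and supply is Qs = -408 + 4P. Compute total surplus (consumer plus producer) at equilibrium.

Equilibrium: 432 - 3P = -408 + 4P gives P* = 120, Q* = 72.
Demand choke price: P = 144; supply starts at P = 102.
CS = ½(144 − 120)(72) = 864; PS = ½(120 − 102)(72) = 648.

Total surplus = 1512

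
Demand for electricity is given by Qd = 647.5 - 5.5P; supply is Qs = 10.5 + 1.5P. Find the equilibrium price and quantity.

Set Qd = Qs: 647.5 - 5.5P = 10.5 + 1.5P.
637 = 7P, so P* = 91.
Q* = 647.5 − 5.5(91) = 147.

P* = 91, Q* = 147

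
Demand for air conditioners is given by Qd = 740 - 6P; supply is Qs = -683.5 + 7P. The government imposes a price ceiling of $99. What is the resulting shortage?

Equilibrium price would be P* = 109.5, so the ceiling at 99 binds.
At P = 99: Qd = 740 − 6(99) = 146, Qs = -683.5 + 7(99) = 9.5.
Shortage = 146 − 9.5 = 136.5.

Shortage = 136.5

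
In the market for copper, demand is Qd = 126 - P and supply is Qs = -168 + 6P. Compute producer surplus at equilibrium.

Equilibrium: 126 - P = -168 + 6P gives P* = 42, Q* = 84.
Supply starts at P = 28 (where Qs = 0).
PS = ½(42 − 28)(84) = 588.

Producer surplus = 588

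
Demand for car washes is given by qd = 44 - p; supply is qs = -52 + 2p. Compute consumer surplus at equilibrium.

Consumer surplus = 72

Equilibrium: 44 - p = -52 + 2p gives p* = 32, q* = 12.
Demand choke price (qd = 0): p = 44.
CS = ½(44 − 32)(12) = 72.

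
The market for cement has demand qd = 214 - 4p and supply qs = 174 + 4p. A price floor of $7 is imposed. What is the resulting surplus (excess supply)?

Surplus = 16

Equilibrium price would be p* = 5, so the floor at 7 binds.
At p = 7: qd = 186, qs = 202.
Surplus = 202 − 186 = 16.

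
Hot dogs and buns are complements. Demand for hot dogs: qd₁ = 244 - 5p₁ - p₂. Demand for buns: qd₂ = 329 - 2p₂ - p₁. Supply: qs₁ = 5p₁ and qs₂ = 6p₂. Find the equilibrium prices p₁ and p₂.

p₁ = 1623/79, p₂ = 3046/79

Market 1: 244 - 5p₁ - p₂ = 5p₁ → 10p₁ + p₂ = 244.
Market 2: 8p₂ + p₁ = 329.
Eliminating p₂: 8×(1) − 1×(2) gives 79p₁ = 1623, so p₁ = 1623/79.
Back-substitute into (2): p₂ = (329 − 1×1623/79) / 8 = 3046/79.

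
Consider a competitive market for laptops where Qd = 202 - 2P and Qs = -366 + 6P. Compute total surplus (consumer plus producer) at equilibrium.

Total surplus = 1200

Equilibrium: 202 - 2P = -366 + 6P gives P* = 71, Q* = 60.
Demand choke price: P = 101; supply starts at P = 61.
CS = ½(101 − 71)(60) = 900; PS = ½(71 − 61)(60) = 300.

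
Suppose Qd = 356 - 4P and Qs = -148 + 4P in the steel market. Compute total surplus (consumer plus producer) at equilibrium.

Total surplus = 2704

Equilibrium: 356 - 4P = -148 + 4P gives P* = 63, Q* = 104.
Demand choke price: P = 89; supply starts at P = 37.
CS = ½(89 − 63)(104) = 1352; PS = ½(63 − 37)(104) = 1352.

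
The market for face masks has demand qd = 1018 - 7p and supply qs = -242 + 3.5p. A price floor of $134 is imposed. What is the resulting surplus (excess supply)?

Surplus = 147

Equilibrium price would be p* = 120, so the floor at 134 binds.
At p = 134: qd = 80, qs = 227.
Surplus = 227 − 80 = 147.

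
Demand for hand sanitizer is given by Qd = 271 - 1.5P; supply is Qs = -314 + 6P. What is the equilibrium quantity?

Set Qd = Qs: 271 - 1.5P = -314 + 6P.
585 = 7.5P, so P* = 78.
Q* = 271 − 1.5(78) = 154.

Q* = 154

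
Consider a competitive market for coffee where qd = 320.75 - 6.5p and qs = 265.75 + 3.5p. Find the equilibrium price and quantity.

Set qd = qs: 320.75 - 6.5p = 265.75 + 3.5p.
55 = 10p, so p* = 5.5.
q* = 320.75 − 6.5(5.5) = 285.

p* = 5.5, q* = 285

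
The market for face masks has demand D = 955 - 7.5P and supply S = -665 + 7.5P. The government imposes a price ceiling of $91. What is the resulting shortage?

Shortage = 255

Equilibrium price would be P* = 108, so the ceiling at 91 binds.
At P = 91: D = 955 − 7.5(91) = 272.5, S = -665 + 7.5(91) = 17.5.
Shortage = 272.5 − 17.5 = 255.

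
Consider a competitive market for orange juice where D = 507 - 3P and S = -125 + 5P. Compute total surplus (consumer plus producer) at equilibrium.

Total surplus = 19440

Equilibrium: 507 - 3P = -125 + 5P gives P* = 79, Q* = 270.
Demand choke price: P = 169; supply starts at P = 25.
CS = ½(169 − 79)(270) = 12150; PS = ½(79 − 25)(270) = 7290.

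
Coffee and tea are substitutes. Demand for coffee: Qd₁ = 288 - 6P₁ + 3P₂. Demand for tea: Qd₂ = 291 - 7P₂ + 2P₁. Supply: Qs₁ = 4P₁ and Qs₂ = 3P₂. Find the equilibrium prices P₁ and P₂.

Market 1: 288 - 6P₁ + 3P₂ = 4P₁ → 10P₁ - 3P₂ = 288.
Market 2: 10P₂ - 2P₁ = 291.
Eliminating P₂: 10×(1) + 3×(2) gives 94P₁ = 3753, so P₁ = 3753/94.
Back-substitute into (2): P₂ = (291 + 2×3753/94) / 10 = 1743/47.

P₁ = 3753/94, P₂ = 1743/47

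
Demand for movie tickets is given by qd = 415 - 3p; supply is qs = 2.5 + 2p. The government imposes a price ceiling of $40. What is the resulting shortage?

Shortage = 212.5

Equilibrium price would be p* = 82.5, so the ceiling at 40 binds.
At p = 40: qd = 415 − 3(40) = 295, qs = 2.5 + 2(40) = 82.5.
Shortage = 295 − 82.5 = 212.5.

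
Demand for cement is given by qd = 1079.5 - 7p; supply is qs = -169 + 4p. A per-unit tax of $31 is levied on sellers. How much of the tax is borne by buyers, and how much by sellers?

Buyers bear 124/11, sellers bear 217/11

Pre-tax equilibrium: p* = 113.5, q* = 285.
Tax on sellers shifts supply to qs = -169 + 4(p − 31) = -293 + 4p.
1079.5 - 7p = -293 + 4p gives buyer price pb = 2745/22; sellers receive ps = 2745/22 − 31 = 2063/22.
New quantity: q = 1079.5 − 7(2745/22) = 2267/11.
Buyer burden = 2745/22 − 113.5 = 124/11; seller burden = 113.5 − 2063/22 = 217/11.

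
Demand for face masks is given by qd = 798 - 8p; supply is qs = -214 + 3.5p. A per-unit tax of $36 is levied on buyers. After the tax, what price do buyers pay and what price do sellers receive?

Buyers pay 2276/23, sellers receive 1448/23

Pre-tax equilibrium: p* = 88, q* = 94.
Tax on buyers shifts demand to qd = 798 − 8(p + 36) = 510 - 8p.
510 - 8p = -214 + 3.5p gives seller price ps = 1448/23; buyers pay pb = 1448/23 + 36 = 2276/23.
New quantity: q = 798 − 8(2276/23) = 146/23.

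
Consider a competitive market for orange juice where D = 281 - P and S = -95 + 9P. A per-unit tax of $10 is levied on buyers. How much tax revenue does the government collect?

Tax revenue = 2344

Pre-tax equilibrium: P* = 37.6, Q* = 243.4.
Tax on buyers shifts demand to D = 281 − 1(P + 10) = 271 - P.
271 - P = -95 + 9P gives seller price Ps = 36.6; buyers pay Pb = 36.6 + 10 = 46.6.
New quantity: Q = 281 − 1(46.6) = 234.4.
Revenue = 10 × 234.4 = 2344.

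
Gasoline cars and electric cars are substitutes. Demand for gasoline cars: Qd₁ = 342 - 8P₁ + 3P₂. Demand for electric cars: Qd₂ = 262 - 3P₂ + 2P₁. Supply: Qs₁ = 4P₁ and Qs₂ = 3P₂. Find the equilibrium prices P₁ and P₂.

Market 1: 342 - 8P₁ + 3P₂ = 4P₁ → 12P₁ - 3P₂ = 342.
Market 2: 6P₂ - 2P₁ = 262.
Eliminating P₂: 6×(1) + 3×(2) gives 66P₁ = 2838, so P₁ = 43.
Back-substitute into (2): P₂ = (262 + 2×43) / 6 = 58.

P₁ = 43, P₂ = 58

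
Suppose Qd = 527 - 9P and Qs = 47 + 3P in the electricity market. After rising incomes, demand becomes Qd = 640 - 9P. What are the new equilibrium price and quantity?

Original equilibrium: P* = 40, Q* = 167.
New equilibrium: 640 - 9P = 47 + 3P, so 593 = 12P and P' = 593/12; Q' = 640 − 9(593/12) = 195.25.

P' = 593/12, Q' = 195.25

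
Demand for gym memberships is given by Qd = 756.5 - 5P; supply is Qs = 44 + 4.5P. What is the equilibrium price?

P* = 75

Set Qd = Qs: 756.5 - 5P = 44 + 4.5P.
712.5 = 9.5P, so P* = 75.
Q* = 756.5 − 5(75) = 381.5.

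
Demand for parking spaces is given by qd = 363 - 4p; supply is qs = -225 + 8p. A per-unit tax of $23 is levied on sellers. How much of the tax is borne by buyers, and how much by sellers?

Buyers bear 46/3, sellers bear 23/3

Pre-tax equilibrium: p* = 49, q* = 167.
Tax on sellers shifts supply to qs = -225 + 8(p − 23) = -409 + 8p.
363 - 4p = -409 + 8p gives buyer price pb = 193/3; sellers receive ps = 193/3 − 23 = 124/3.
New quantity: q = 363 − 4(193/3) = 317/3.
Buyer burden = 193/3 − 49 = 46/3; seller burden = 49 − 124/3 = 23/3.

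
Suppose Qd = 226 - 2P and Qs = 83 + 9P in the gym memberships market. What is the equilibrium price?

P* = 13

Set Qd = Qs: 226 - 2P = 83 + 9P.
143 = 11P, so P* = 13.
Q* = 226 − 2(13) = 200.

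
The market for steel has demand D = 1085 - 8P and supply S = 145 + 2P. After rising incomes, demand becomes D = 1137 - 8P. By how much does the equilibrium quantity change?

ΔQ = 10.4

Original equilibrium: P* = 94, Q* = 333.
New equilibrium: 1137 - 8P = 145 + 2P, so 992 = 10P and P' = 99.2; Q' = 1137 − 8(99.2) = 343.4.
Change in quantity: 343.4 − 333 = 10.4.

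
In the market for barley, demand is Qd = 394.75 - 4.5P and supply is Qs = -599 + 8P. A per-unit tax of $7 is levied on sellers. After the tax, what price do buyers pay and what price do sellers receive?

Pre-tax equilibrium: P* = 79.5, Q* = 37.
Tax on sellers shifts supply to Qs = -599 + 8(P − 7) = -655 + 8P.
394.75 - 4.5P = -655 + 8P gives buyer price Pb = 83.98; sellers receive Ps = 83.98 − 7 = 76.98.
New quantity: Q = 394.75 − 4.5(83.98) = 16.84.

Buyers pay $83.98, sellers receive $76.98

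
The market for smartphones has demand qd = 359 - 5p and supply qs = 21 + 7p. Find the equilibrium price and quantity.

p* = 169/6, q* = 1309/6

Set qd = qs: 359 - 5p = 21 + 7p.
338 = 12p, so p* = 169/6.
q* = 359 − 5(169/6) = 1309/6.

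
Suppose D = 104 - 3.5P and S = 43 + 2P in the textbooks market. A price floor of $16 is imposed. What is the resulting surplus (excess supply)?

Equilibrium price would be P* = 122/11, so the floor at 16 binds.
At P = 16: D = 48, S = 75.
Surplus = 75 − 48 = 27.

Surplus = 27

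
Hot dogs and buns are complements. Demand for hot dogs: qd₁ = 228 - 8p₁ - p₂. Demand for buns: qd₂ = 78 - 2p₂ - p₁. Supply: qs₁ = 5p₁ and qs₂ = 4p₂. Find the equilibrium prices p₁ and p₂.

Market 1: 228 - 8p₁ - p₂ = 5p₁ → 13p₁ + p₂ = 228.
Market 2: 6p₂ + p₁ = 78.
Eliminating p₂: 6×(1) − 1×(2) gives 77p₁ = 1290, so p₁ = 1290/77.
Back-substitute into (2): p₂ = (78 − 1×1290/77) / 6 = 786/77.

p₁ = 1290/77, p₂ = 786/77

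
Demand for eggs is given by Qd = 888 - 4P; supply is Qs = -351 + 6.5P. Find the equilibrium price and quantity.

Set Qd = Qs: 888 - 4P = -351 + 6.5P.
1239 = 10.5P, so P* = 118.
Q* = 888 − 4(118) = 416.

P* = 118, Q* = 416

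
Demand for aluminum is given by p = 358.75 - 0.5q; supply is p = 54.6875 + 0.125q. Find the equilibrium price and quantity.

p* = 115.5, q* = 486.5

Set the two price expressions equal: 358.75 - 0.5q = 54.6875 + 0.125q.
304.0625 = 0.625q, so q* = 486.5.
p* = 358.75 − (0.5)(486.5) = 115.5.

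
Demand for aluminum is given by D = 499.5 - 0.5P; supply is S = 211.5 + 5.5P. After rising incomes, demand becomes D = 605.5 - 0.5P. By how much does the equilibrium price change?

ΔP = 53/3

Original equilibrium: P* = 48, Q* = 475.5.
New equilibrium: 605.5 - 0.5P = 211.5 + 5.5P, so 394 = 6P and P' = 197/3; Q' = 605.5 − 0.5(197/3) = 1718/3.
Change in price: 197/3 − 48 = 53/3.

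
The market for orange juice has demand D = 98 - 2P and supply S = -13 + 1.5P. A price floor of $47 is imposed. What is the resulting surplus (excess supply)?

Surplus = 53.5

Equilibrium price would be P* = 222/7, so the floor at 47 binds.
At P = 47: D = 4, S = 57.5.
Surplus = 57.5 − 4 = 53.5.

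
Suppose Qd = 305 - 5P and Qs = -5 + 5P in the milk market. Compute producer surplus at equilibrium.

Producer surplus = 2250

Equilibrium: 305 - 5P = -5 + 5P gives P* = 31, Q* = 150.
Supply starts at P = 1 (where Qs = 0).
PS = ½(31 − 1)(150) = 2250.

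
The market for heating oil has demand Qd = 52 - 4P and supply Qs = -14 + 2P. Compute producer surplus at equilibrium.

Producer surplus = 16

Equilibrium: 52 - 4P = -14 + 2P gives P* = 11, Q* = 8.
Supply starts at P = 7 (where Qs = 0).
PS = ½(11 − 7)(8) = 16.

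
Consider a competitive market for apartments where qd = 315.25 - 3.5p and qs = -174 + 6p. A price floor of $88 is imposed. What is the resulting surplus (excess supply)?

Surplus = 346.75

Equilibrium price would be p* = 51.5, so the floor at 88 binds.
At p = 88: qd = 7.25, qs = 354.
Surplus = 354 − 7.25 = 346.75.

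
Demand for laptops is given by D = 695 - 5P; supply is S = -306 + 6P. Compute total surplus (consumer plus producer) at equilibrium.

Equilibrium: 695 - 5P = -306 + 6P gives P* = 91, Q* = 240.
Demand choke price: P = 139; supply starts at P = 51.
CS = ½(139 − 91)(240) = 5760; PS = ½(91 − 51)(240) = 4800.

Total surplus = 10560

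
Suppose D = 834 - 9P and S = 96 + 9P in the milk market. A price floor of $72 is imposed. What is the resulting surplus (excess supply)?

Equilibrium price would be P* = 41, so the floor at 72 binds.
At P = 72: D = 186, S = 744.
Surplus = 744 − 186 = 558.

Surplus = 558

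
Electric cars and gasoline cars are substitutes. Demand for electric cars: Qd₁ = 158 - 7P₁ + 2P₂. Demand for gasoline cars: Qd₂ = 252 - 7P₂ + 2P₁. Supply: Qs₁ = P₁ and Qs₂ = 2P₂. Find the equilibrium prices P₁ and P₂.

P₁ = 963/34, P₂ = 583/17

Market 1: 158 - 7P₁ + 2P₂ = P₁ → 8P₁ - 2P₂ = 158.
Market 2: 9P₂ - 2P₁ = 252.
Eliminating P₂: 9×(1) + 2×(2) gives 68P₁ = 1926, so P₁ = 963/34.
Back-substitute into (2): P₂ = (252 + 2×963/34) / 9 = 583/17.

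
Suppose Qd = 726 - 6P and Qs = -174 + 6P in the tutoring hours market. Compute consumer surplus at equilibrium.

Equilibrium: 726 - 6P = -174 + 6P gives P* = 75, Q* = 276.
Demand choke price (Qd = 0): P = 121.
CS = ½(121 − 75)(276) = 6348.

Consumer surplus = 6348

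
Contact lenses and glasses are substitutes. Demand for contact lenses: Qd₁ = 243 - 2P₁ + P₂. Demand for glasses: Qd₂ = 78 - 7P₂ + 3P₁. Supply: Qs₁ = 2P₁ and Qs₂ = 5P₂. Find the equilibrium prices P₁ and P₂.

P₁ = 998/15, P₂ = 347/15

Market 1: 243 - 2P₁ + P₂ = 2P₁ → 4P₁ - P₂ = 243.
Market 2: 12P₂ - 3P₁ = 78.
Eliminating P₂: 12×(1) + 1×(2) gives 45P₁ = 2994, so P₁ = 998/15.
Back-substitute into (2): P₂ = (78 + 3×998/15) / 12 = 347/15.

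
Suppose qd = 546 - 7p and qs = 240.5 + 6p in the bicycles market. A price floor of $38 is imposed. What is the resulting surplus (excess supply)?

Surplus = 188.5

Equilibrium price would be p* = 23.5, so the floor at 38 binds.
At p = 38: qd = 280, qs = 468.5.
Surplus = 468.5 − 280 = 188.5.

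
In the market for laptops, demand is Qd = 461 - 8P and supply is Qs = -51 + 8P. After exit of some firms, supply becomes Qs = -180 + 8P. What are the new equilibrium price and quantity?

P' = 40.0625, Q' = 140.5

Original equilibrium: P* = 32, Q* = 205.
New equilibrium: 461 - 8P = -180 + 8P, so 641 = 16P and P' = 40.0625; Q' = 461 − 8(40.0625) = 140.5.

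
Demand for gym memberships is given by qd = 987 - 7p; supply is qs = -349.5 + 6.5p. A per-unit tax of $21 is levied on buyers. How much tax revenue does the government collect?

Tax revenue = 14063/3

Pre-tax equilibrium: p* = 99, q* = 294.
Tax on buyers shifts demand to qd = 987 − 7(p + 21) = 840 - 7p.
840 - 7p = -349.5 + 6.5p gives seller price ps = 793/9; buyers pay pb = 793/9 + 21 = 982/9.
New quantity: q = 987 − 7(982/9) = 2009/9.
Revenue = 21 × 2009/9 = 14063/3.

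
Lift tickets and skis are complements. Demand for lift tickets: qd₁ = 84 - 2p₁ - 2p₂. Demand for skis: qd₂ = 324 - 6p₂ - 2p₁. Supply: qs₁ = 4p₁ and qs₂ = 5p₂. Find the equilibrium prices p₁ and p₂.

Market 1: 84 - 2p₁ - 2p₂ = 4p₁ → 6p₁ + 2p₂ = 84.
Market 2: 11p₂ + 2p₁ = 324.
Eliminating p₂: 11×(1) − 2×(2) gives 62p₁ = 276, so p₁ = 138/31.
Back-substitute into (2): p₂ = (324 − 2×138/31) / 11 = 888/31.

p₁ = 138/31, p₂ = 888/31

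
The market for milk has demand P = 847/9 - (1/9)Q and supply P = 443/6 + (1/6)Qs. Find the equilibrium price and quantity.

Set the two price expressions equal: 847/9 - (1/9)Q = 443/6 + (1/6)Q.
365/18 = (5/18)Q, so Q* = 73.
P* = 847/9 − (1/9)(73) = 86.

P* = 86, Q* = 73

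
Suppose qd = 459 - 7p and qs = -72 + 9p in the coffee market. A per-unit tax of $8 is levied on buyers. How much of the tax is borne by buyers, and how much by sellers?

Buyers bear $4.5, sellers bear $3.5

Pre-tax equilibrium: p* = 33.1875, q* = 226.6875.
Tax on buyers shifts demand to qd = 459 − 7(p + 8) = 403 - 7p.
403 - 7p = -72 + 9p gives seller price ps = 29.6875; buyers pay pb = 29.6875 + 8 = 37.6875.
New quantity: q = 459 − 7(37.6875) = 195.1875.
Buyer burden = 37.6875 − 33.1875 = 4.5; seller burden = 33.1875 − 29.6875 = 3.5.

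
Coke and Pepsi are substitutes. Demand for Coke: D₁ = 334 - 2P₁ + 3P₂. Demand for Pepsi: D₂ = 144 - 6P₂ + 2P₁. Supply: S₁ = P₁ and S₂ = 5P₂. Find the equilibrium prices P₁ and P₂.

P₁ = 4106/27, P₂ = 1100/27

Market 1: 334 - 2P₁ + 3P₂ = P₁ → 3P₁ - 3P₂ = 334.
Market 2: 11P₂ - 2P₁ = 144.
Eliminating P₂: 11×(1) + 3×(2) gives 27P₁ = 4106, so P₁ = 4106/27.
Back-substitute into (2): P₂ = (144 + 2×4106/27) / 11 = 1100/27.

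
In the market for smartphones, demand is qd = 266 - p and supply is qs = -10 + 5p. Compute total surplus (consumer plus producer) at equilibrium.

Equilibrium: 266 - p = -10 + 5p gives p* = 46, q* = 220.
Demand choke price: p = 266; supply starts at p = 2.
CS = ½(266 − 46)(220) = 24200; PS = ½(46 − 2)(220) = 4840.

Total surplus = 29040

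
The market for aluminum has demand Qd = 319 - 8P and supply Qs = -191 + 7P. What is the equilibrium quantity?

Q* = 47

Set Qd = Qs: 319 - 8P = -191 + 7P.
510 = 15P, so P* = 34.
Q* = 319 − 8(34) = 47.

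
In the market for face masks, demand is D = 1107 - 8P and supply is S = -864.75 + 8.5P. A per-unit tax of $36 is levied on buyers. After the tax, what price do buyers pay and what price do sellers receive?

Pre-tax equilibrium: P* = 119.5, Q* = 151.
Tax on buyers shifts demand to D = 1107 − 8(P + 36) = 819 - 8P.
819 - 8P = -864.75 + 8.5P gives seller price Ps = 2245/22; buyers pay Pb = 2245/22 + 36 = 3037/22.
New quantity: Q = 1107 − 8(3037/22) = 29/11.

Buyers pay 3037/22, sellers receive 2245/22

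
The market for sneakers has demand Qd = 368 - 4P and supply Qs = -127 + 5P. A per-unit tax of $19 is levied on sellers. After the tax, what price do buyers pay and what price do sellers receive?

Buyers pay 590/9, sellers receive 419/9

Pre-tax equilibrium: P* = 55, Q* = 148.
Tax on sellers shifts supply to Qs = -127 + 5(P − 19) = -222 + 5P.
368 - 4P = -222 + 5P gives buyer price Pb = 590/9; sellers receive Ps = 590/9 − 19 = 419/9.
New quantity: Q = 368 − 4(590/9) = 952/9.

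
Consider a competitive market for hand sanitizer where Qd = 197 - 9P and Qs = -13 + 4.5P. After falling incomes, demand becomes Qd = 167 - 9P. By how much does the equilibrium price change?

ΔP = -20/9

Original equilibrium: P* = 140/9, Q* = 57.
New equilibrium: 167 - 9P = -13 + 4.5P, so 180 = 13.5P and P' = 40/3; Q' = 167 − 9(40/3) = 47.
Change in price: 40/3 − 140/9 = -20/9.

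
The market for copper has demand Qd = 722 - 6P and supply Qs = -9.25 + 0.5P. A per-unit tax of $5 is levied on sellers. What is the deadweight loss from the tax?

Deadweight loss = 75/13

Pre-tax equilibrium: P* = 112.5, Q* = 47.
Tax on sellers shifts supply to Qs = -9.25 + 0.5(P − 5) = -11.75 + 0.5P.
722 - 6P = -11.75 + 0.5P gives buyer price Pb = 2935/26; sellers receive Ps = 2935/26 − 5 = 2805/26.
New quantity: Q = 722 − 6(2935/26) = 581/13.
DWL = ½ × 5 × (47 − 581/13) = 75/13.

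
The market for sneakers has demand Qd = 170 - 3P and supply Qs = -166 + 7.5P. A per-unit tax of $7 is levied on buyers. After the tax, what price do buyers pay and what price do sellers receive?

Pre-tax equilibrium: P* = 32, Q* = 74.
Tax on buyers shifts demand to Qd = 170 − 3(P + 7) = 149 - 3P.
149 - 3P = -166 + 7.5P gives seller price Ps = 30; buyers pay Pb = 30 + 7 = 37.
New quantity: Q = 170 − 3(37) = 59.

Buyers pay $37, sellers receive $30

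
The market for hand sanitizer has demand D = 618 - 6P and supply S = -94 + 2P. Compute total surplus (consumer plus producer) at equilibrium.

Equilibrium: 618 - 6P = -94 + 2P gives P* = 89, Q* = 84.
Demand choke price: P = 103; supply starts at P = 47.
CS = ½(103 − 89)(84) = 588; PS = ½(89 − 47)(84) = 1764.

Total surplus = 2352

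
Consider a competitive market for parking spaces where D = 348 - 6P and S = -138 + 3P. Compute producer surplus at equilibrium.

Equilibrium: 348 - 6P = -138 + 3P gives P* = 54, Q* = 24.
Supply starts at P = 46 (where S = 0).
PS = ½(54 − 46)(24) = 96.

Producer surplus = 96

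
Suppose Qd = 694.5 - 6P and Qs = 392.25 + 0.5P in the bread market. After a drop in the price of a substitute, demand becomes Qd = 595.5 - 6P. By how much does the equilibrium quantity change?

Original equilibrium: P* = 46.5, Q* = 415.5.
New equilibrium: 595.5 - 6P = 392.25 + 0.5P, so 203.25 = 6.5P and P' = 813/26; Q' = 595.5 − 6(813/26) = 10605/26.
Change in quantity: 10605/26 − 415.5 = -99/13.

ΔQ = -99/13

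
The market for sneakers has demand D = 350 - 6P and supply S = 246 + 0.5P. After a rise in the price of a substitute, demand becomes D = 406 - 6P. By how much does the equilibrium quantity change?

Original equilibrium: P* = 16, Q* = 254.
New equilibrium: 406 - 6P = 246 + 0.5P, so 160 = 6.5P and P' = 320/13; Q' = 406 − 6(320/13) = 3358/13.
Change in quantity: 3358/13 − 254 = 56/13.

ΔQ = 56/13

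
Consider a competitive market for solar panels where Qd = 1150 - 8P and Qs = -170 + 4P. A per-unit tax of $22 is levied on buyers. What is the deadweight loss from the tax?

Deadweight loss = 1936/3

Pre-tax equilibrium: P* = 110, Q* = 270.
Tax on buyers shifts demand to Qd = 1150 − 8(P + 22) = 974 - 8P.
974 - 8P = -170 + 4P gives seller price Ps = 286/3; buyers pay Pb = 286/3 + 22 = 352/3.
New quantity: Q = 1150 − 8(352/3) = 634/3.
DWL = ½ × 22 × (270 − 634/3) = 1936/3.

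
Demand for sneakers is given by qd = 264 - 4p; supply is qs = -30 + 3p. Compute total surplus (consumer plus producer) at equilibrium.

Total surplus = 2688

Equilibrium: 264 - 4p = -30 + 3p gives p* = 42, q* = 96.
Demand choke price: p = 66; supply starts at p = 10.
CS = ½(66 − 42)(96) = 1152; PS = ½(42 − 10)(96) = 1536.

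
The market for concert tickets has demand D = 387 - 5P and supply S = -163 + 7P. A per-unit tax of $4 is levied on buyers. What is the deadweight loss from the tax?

Pre-tax equilibrium: P* = 275/6, Q* = 947/6.
Tax on buyers shifts demand to D = 387 − 5(P + 4) = 367 - 5P.
367 - 5P = -163 + 7P gives seller price Ps = 265/6; buyers pay Pb = 265/6 + 4 = 289/6.
New quantity: Q = 387 − 5(289/6) = 877/6.
DWL = ½ × 4 × (947/6 − 877/6) = 70/3.

Deadweight loss = 70/3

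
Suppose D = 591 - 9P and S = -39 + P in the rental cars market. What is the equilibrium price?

Set D = S: 591 - 9P = -39 + P.
630 = 10P, so P* = 63.
Q* = 591 − 9(63) = 24.

P* = 63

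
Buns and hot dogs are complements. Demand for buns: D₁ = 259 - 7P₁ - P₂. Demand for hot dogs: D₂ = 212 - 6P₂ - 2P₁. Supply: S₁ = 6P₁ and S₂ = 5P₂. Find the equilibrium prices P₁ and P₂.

Market 1: 259 - 7P₁ - P₂ = 6P₁ → 13P₁ + P₂ = 259.
Market 2: 11P₂ + 2P₁ = 212.
Eliminating P₂: 11×(1) − 1×(2) gives 141P₁ = 2637, so P₁ = 879/47.
Back-substitute into (2): P₂ = (212 − 2×879/47) / 11 = 746/47.

P₁ = 879/47, P₂ = 746/47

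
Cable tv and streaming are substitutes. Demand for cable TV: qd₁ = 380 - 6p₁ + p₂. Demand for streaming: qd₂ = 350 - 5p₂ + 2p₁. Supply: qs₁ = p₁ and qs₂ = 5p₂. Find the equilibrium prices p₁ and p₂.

p₁ = 2075/34, p₂ = 1605/34

Market 1: 380 - 6p₁ + p₂ = p₁ → 7p₁ - p₂ = 380.
Market 2: 10p₂ - 2p₁ = 350.
Eliminating p₂: 10×(1) + 1×(2) gives 68p₁ = 4150, so p₁ = 2075/34.
Back-substitute into (2): p₂ = (350 + 2×2075/34) / 10 = 1605/34.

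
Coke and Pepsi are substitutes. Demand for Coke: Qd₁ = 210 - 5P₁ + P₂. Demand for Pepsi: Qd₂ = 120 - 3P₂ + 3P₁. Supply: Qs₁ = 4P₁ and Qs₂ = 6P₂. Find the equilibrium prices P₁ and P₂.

P₁ = 335/13, P₂ = 285/13

Market 1: 210 - 5P₁ + P₂ = 4P₁ → 9P₁ - P₂ = 210.
Market 2: 9P₂ - 3P₁ = 120.
Eliminating P₂: 9×(1) + 1×(2) gives 78P₁ = 2010, so P₁ = 335/13.
Back-substitute into (2): P₂ = (120 + 3×335/13) / 9 = 285/13.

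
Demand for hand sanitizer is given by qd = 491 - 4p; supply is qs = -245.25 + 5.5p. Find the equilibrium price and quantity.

p* = 77.5, q* = 181

Set qd = qs: 491 - 4p = -245.25 + 5.5p.
736.25 = 9.5p, so p* = 77.5.
q* = 491 − 4(77.5) = 181.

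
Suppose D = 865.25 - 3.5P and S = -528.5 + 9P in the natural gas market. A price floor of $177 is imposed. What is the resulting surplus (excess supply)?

Surplus = 818.75

Equilibrium price would be P* = 111.5, so the floor at 177 binds.
At P = 177: D = 245.75, S = 1064.5.
Surplus = 1064.5 − 245.75 = 818.75.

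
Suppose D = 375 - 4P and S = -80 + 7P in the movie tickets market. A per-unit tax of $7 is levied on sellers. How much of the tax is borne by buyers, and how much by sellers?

Pre-tax equilibrium: P* = 455/11, Q* = 2305/11.
Tax on sellers shifts supply to S = -80 + 7(P − 7) = -129 + 7P.
375 - 4P = -129 + 7P gives buyer price Pb = 504/11; sellers receive Ps = 504/11 − 7 = 427/11.
New quantity: Q = 375 − 4(504/11) = 2109/11.
Buyer burden = 504/11 − 455/11 = 49/11; seller burden = 455/11 − 427/11 = 28/11.

Buyers bear 49/11, sellers bear 28/11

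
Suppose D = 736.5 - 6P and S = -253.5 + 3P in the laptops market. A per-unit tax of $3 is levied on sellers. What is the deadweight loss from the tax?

Deadweight loss = 9

Pre-tax equilibrium: P* = 110, Q* = 76.5.
Tax on sellers shifts supply to S = -253.5 + 3(P − 3) = -262.5 + 3P.
736.5 - 6P = -262.5 + 3P gives buyer price Pb = 111; sellers receive Ps = 111 − 3 = 108.
New quantity: Q = 736.5 − 6(111) = 70.5.
DWL = ½ × 3 × (76.5 − 70.5) = 9.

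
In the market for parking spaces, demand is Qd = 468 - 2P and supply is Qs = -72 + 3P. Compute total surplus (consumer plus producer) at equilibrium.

Total surplus = 26460

Equilibrium: 468 - 2P = -72 + 3P gives P* = 108, Q* = 252.
Demand choke price: P = 234; supply starts at P = 24.
CS = ½(234 − 108)(252) = 15876; PS = ½(108 − 24)(252) = 10584.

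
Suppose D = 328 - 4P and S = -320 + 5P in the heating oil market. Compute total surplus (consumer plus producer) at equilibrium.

Total surplus = 360

Equilibrium: 328 - 4P = -320 + 5P gives P* = 72, Q* = 40.
Demand choke price: P = 82; supply starts at P = 64.
CS = ½(82 − 72)(40) = 200; PS = ½(72 − 64)(40) = 160.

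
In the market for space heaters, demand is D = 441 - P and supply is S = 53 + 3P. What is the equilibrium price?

Set D = S: 441 - P = 53 + 3P.
388 = 4P, so P* = 97.
Q* = 441 − 1(97) = 344.

P* = 97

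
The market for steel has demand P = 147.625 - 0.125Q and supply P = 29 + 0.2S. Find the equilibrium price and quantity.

P* = 102, Q* = 365

Set the two price expressions equal: 147.625 - 0.125Q = 29 + 0.2Q.
118.625 = 0.325Q, so Q* = 365.
P* = 147.625 − (0.125)(365) = 102.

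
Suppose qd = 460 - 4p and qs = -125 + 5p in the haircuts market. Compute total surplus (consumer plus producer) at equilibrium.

Total surplus = 9000

Equilibrium: 460 - 4p = -125 + 5p gives p* = 65, q* = 200.
Demand choke price: p = 115; supply starts at p = 25.
CS = ½(115 − 65)(200) = 5000; PS = ½(65 − 25)(200) = 4000.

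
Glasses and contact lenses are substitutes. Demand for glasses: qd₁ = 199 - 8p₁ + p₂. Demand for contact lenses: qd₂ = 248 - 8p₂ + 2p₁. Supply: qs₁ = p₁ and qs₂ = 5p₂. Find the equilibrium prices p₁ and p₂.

p₁ = 567/23, p₂ = 526/23

Market 1: 199 - 8p₁ + p₂ = p₁ → 9p₁ - p₂ = 199.
Market 2: 13p₂ - 2p₁ = 248.
Eliminating p₂: 13×(1) + 1×(2) gives 115p₁ = 2835, so p₁ = 567/23.
Back-substitute into (2): p₂ = (248 + 2×567/23) / 13 = 526/23.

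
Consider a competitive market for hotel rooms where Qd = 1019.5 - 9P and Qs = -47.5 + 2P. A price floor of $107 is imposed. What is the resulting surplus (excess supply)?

Equilibrium price would be P* = 97, so the floor at 107 binds.
At P = 107: Qd = 56.5, Qs = 166.5.
Surplus = 166.5 − 56.5 = 110.

Surplus = 110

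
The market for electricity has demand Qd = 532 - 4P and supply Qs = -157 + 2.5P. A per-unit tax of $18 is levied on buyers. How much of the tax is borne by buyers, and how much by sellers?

Pre-tax equilibrium: P* = 106, Q* = 108.
Tax on buyers shifts demand to Qd = 532 − 4(P + 18) = 460 - 4P.
460 - 4P = -157 + 2.5P gives seller price Ps = 1234/13; buyers pay Pb = 1234/13 + 18 = 1468/13.
New quantity: Q = 532 − 4(1468/13) = 1044/13.
Buyer burden = 1468/13 − 106 = 90/13; seller burden = 106 − 1234/13 = 144/13.

Buyers bear 90/13, sellers bear 144/13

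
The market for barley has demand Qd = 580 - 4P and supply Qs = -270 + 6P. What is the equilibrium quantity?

Q* = 240

Set Qd = Qs: 580 - 4P = -270 + 6P.
850 = 10P, so P* = 85.
Q* = 580 − 4(85) = 240.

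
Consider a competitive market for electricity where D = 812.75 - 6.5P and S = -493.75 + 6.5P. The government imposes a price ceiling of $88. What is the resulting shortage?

Equilibrium price would be P* = 100.5, so the ceiling at 88 binds.
At P = 88: D = 812.75 − 6.5(88) = 240.75, S = -493.75 + 6.5(88) = 78.25.
Shortage = 240.75 − 78.25 = 162.5.

Shortage = 162.5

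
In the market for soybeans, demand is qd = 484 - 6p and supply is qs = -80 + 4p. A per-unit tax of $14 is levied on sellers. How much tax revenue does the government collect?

Pre-tax equilibrium: p* = 56.4, q* = 145.6.
Tax on sellers shifts supply to qs = -80 + 4(p − 14) = -136 + 4p.
484 - 6p = -136 + 4p gives buyer price pb = 62; sellers receive ps = 62 − 14 = 48.
New quantity: q = 484 − 6(62) = 112.
Revenue = 14 × 112 = 1568.

Tax revenue = 1568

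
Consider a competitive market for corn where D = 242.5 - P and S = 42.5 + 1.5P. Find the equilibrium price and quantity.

Set D = S: 242.5 - P = 42.5 + 1.5P.
200 = 2.5P, so P* = 80.
Q* = 242.5 − 1(80) = 162.5.

P* = 80, Q* = 162.5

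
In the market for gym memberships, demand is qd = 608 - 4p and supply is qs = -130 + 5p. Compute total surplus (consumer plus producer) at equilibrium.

Equilibrium: 608 - 4p = -130 + 5p gives p* = 82, q* = 280.
Demand choke price: p = 152; supply starts at p = 26.
CS = ½(152 − 82)(280) = 9800; PS = ½(82 − 26)(280) = 7840.

Total surplus = 17640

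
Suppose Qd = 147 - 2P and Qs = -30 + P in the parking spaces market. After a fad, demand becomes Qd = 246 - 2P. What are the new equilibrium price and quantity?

P' = 92, Q' = 62

Original equilibrium: P* = 59, Q* = 29.
New equilibrium: 246 - 2P = -30 + P, so 276 = 3P and P' = 92; Q' = 246 − 2(92) = 62.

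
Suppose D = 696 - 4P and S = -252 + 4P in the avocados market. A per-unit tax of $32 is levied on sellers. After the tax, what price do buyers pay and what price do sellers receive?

Buyers pay $134.5, sellers receive $102.5

Pre-tax equilibrium: P* = 118.5, Q* = 222.
Tax on sellers shifts supply to S = -252 + 4(P − 32) = -380 + 4P.
696 - 4P = -380 + 4P gives buyer price Pb = 134.5; sellers receive Ps = 134.5 − 32 = 102.5.
New quantity: Q = 696 − 4(134.5) = 158.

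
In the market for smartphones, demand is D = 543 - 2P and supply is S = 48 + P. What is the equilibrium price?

P* = 165

Set D = S: 543 - 2P = 48 + P.
495 = 3P, so P* = 165.
Q* = 543 − 2(165) = 213.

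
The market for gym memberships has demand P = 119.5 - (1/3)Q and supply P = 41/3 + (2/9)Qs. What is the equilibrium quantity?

Q* = 190.5

Set the two price expressions equal: 119.5 - (1/3)Q = 41/3 + (2/9)Q.
635/6 = (5/9)Q, so Q* = 190.5.
P* = 119.5 − (1/3)(190.5) = 56.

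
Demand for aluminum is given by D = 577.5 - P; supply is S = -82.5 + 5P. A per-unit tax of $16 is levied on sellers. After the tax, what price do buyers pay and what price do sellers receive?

Pre-tax equilibrium: P* = 110, Q* = 467.5.
Tax on sellers shifts supply to S = -82.5 + 5(P − 16) = -162.5 + 5P.
577.5 - P = -162.5 + 5P gives buyer price Pb = 370/3; sellers receive Ps = 370/3 − 16 = 322/3.
New quantity: Q = 577.5 − 1(370/3) = 2725/6.

Buyers pay 370/3, sellers receive 322/3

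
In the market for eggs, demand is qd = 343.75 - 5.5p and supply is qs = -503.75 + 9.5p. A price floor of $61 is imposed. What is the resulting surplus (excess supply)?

Equilibrium price would be p* = 56.5, so the floor at 61 binds.
At p = 61: qd = 8.25, qs = 75.75.
Surplus = 75.75 − 8.25 = 67.5.

Surplus = 67.5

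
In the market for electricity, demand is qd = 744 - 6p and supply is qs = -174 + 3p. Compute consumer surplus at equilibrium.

Equilibrium: 744 - 6p = -174 + 3p gives p* = 102, q* = 132.
Demand choke price (qd = 0): p = 124.
CS = ½(124 − 102)(132) = 1452.

Consumer surplus = 1452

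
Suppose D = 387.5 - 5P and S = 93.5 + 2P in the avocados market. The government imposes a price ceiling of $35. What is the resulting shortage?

Shortage = 49

Equilibrium price would be P* = 42, so the ceiling at 35 binds.
At P = 35: D = 387.5 − 5(35) = 212.5, S = 93.5 + 2(35) = 163.5.
Shortage = 212.5 − 163.5 = 49.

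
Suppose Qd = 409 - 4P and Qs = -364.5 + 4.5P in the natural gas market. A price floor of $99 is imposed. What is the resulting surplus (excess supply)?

Surplus = 68

Equilibrium price would be P* = 91, so the floor at 99 binds.
At P = 99: Qd = 13, Qs = 81.
Surplus = 81 − 13 = 68.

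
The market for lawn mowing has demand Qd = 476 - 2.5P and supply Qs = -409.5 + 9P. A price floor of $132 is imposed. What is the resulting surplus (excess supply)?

Equilibrium price would be P* = 77, so the floor at 132 binds.
At P = 132: Qd = 146, Qs = 778.5.
Surplus = 778.5 − 146 = 632.5.

Surplus = 632.5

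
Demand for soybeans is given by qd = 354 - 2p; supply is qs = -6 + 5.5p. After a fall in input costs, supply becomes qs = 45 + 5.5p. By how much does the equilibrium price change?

Δp = -6.8

Original equilibrium: p* = 48, q* = 258.
New equilibrium: 354 - 2p = 45 + 5.5p, so 309 = 7.5p and p' = 41.2; q' = 354 − 2(41.2) = 271.6.
Change in price: 41.2 − 48 = -6.8.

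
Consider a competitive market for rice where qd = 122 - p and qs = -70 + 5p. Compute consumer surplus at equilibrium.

Consumer surplus = 4050

Equilibrium: 122 - p = -70 + 5p gives p* = 32, q* = 90.
Demand choke price (qd = 0): p = 122.
CS = ½(122 − 32)(90) = 4050.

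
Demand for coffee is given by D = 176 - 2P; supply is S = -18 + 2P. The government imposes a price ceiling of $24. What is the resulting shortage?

Shortage = 98

Equilibrium price would be P* = 48.5, so the ceiling at 24 binds.
At P = 24: D = 176 − 2(24) = 128, S = -18 + 2(24) = 30.
Shortage = 128 − 30 = 98.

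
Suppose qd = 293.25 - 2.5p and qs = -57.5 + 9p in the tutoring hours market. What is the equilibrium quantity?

Set qd = qs: 293.25 - 2.5p = -57.5 + 9p.
350.75 = 11.5p, so p* = 30.5.
q* = 293.25 − 2.5(30.5) = 217.

q* = 217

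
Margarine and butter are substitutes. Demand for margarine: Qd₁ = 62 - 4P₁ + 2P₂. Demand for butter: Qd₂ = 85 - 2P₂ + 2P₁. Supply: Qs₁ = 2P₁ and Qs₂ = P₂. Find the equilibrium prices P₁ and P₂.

P₁ = 178/7, P₂ = 317/7

Market 1: 62 - 4P₁ + 2P₂ = 2P₁ → 6P₁ - 2P₂ = 62.
Market 2: 3P₂ - 2P₁ = 85.
Eliminating P₂: 3×(1) + 2×(2) gives 14P₁ = 356, so P₁ = 178/7.
Back-substitute into (2): P₂ = (85 + 2×178/7) / 3 = 317/7.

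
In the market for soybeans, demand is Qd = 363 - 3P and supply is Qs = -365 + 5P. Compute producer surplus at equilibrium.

Equilibrium: 363 - 3P = -365 + 5P gives P* = 91, Q* = 90.
Supply starts at P = 73 (where Qs = 0).
PS = ½(91 − 73)(90) = 810.

Producer surplus = 810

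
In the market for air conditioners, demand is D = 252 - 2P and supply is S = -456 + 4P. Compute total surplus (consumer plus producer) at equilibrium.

Total surplus = 96

Equilibrium: 252 - 2P = -456 + 4P gives P* = 118, Q* = 16.
Demand choke price: P = 126; supply starts at P = 114.
CS = ½(126 − 118)(16) = 64; PS = ½(118 − 114)(16) = 32.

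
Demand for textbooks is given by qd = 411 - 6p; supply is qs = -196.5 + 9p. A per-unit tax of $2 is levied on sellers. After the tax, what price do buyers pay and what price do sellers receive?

Pre-tax equilibrium: p* = 40.5, q* = 168.
Tax on sellers shifts supply to qs = -196.5 + 9(p − 2) = -214.5 + 9p.
411 - 6p = -214.5 + 9p gives buyer price pb = 41.7; sellers receive ps = 41.7 − 2 = 39.7.
New quantity: q = 411 − 6(41.7) = 160.8.

Buyers pay $41.7, sellers receive $39.7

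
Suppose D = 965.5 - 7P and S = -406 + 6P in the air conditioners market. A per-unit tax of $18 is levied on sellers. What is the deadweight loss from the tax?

Deadweight loss = 6804/13

Pre-tax equilibrium: P* = 105.5, Q* = 227.
Tax on sellers shifts supply to S = -406 + 6(P − 18) = -514 + 6P.
965.5 - 7P = -514 + 6P gives buyer price Pb = 2959/26; sellers receive Ps = 2959/26 − 18 = 2491/26.
New quantity: Q = 965.5 − 7(2959/26) = 2195/13.
DWL = ½ × 18 × (227 − 2195/13) = 6804/13.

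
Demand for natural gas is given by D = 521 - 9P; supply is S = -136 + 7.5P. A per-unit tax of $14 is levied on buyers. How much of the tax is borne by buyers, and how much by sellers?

Buyers bear 70/11, sellers bear 84/11

Pre-tax equilibrium: P* = 438/11, Q* = 1789/11.
Tax on buyers shifts demand to D = 521 − 9(P + 14) = 395 - 9P.
395 - 9P = -136 + 7.5P gives seller price Ps = 354/11; buyers pay Pb = 354/11 + 14 = 508/11.
New quantity: Q = 521 − 9(508/11) = 1159/11.
Buyer burden = 508/11 − 438/11 = 70/11; seller burden = 438/11 − 354/11 = 84/11.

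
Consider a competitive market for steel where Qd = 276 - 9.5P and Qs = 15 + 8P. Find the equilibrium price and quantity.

Set Qd = Qs: 276 - 9.5P = 15 + 8P.
261 = 17.5P, so P* = 522/35.
Q* = 276 − 9.5(522/35) = 4701/35.

P* = 522/35, Q* = 4701/35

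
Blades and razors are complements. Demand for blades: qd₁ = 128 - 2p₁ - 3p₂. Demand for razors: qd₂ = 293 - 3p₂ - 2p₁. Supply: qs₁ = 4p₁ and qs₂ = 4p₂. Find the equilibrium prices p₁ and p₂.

p₁ = 17/36, p₂ = 751/18

Market 1: 128 - 2p₁ - 3p₂ = 4p₁ → 6p₁ + 3p₂ = 128.
Market 2: 7p₂ + 2p₁ = 293.
Eliminating p₂: 7×(1) − 3×(2) gives 36p₁ = 17, so p₁ = 17/36.
Back-substitute into (2): p₂ = (293 − 2×17/36) / 7 = 751/18.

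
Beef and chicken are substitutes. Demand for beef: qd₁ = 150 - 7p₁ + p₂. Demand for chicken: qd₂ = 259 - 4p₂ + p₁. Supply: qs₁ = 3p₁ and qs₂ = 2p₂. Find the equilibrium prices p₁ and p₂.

Market 1: 150 - 7p₁ + p₂ = 3p₁ → 10p₁ - p₂ = 150.
Market 2: 6p₂ - p₁ = 259.
Eliminating p₂: 6×(1) + 1×(2) gives 59p₁ = 1159, so p₁ = 1159/59.
Back-substitute into (2): p₂ = (259 + 1×1159/59) / 6 = 2740/59.

p₁ = 1159/59, p₂ = 2740/59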